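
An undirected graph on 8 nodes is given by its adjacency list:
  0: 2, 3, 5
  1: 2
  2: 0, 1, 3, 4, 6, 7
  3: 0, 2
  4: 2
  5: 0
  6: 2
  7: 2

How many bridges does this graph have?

5

The edges on the cycle 2-0-3-2 are not bridges since each lies on that cycle.
But removing 2-6 disconnects 2 from 6; removing 2-7 disconnects 2 from 7; removing 2-1 disconnects 2 from 1; removing 2-4 disconnects 2 from 4 — these are bridges.
In total 5 edges are bridges.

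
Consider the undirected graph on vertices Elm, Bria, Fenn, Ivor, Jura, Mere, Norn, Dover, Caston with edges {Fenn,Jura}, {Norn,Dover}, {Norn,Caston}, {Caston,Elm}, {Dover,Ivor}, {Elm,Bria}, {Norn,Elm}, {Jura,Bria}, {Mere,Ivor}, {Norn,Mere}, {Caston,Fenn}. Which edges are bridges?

The edges on the cycle Norn-Caston-Fenn-Jura-Bria-Elm-Norn are not bridges since each lies on that cycle.
Every edge lies on some cycle, so there are no bridges.

none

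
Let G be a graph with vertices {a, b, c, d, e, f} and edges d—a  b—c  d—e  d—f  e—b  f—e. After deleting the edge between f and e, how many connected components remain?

1

f and e are still connected via f-d-e, so the component count stays at 1.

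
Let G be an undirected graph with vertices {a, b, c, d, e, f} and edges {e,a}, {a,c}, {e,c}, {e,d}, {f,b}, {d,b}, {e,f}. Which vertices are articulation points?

e

Removing e increases the component count from 1 to 2, so e is a cut vertex.
By contrast removing d leaves 1 component; it is not a cut vertex. No other vertex is a cut vertex either.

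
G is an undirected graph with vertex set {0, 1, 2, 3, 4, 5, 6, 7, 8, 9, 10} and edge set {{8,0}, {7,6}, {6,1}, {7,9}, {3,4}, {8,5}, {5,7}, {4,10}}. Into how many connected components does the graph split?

2 is isolated — a component by itself.
Starting from 3 we can reach 3, 4, 10. That is one component of size 3.
Starting from 0 we can reach 0, 1, 5, 6, 7, 8, 9. That is one component of size 7.
Total: 3 components.

3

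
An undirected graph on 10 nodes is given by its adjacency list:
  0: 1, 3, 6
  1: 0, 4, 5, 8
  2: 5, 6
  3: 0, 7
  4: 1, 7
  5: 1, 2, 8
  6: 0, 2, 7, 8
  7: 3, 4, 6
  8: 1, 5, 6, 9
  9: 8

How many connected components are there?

Starting from 0 we can reach 0, 1, 2, 3, 4, 5, 6, 7, 8, 9. That is one component of size 10.
Total: 1 component.

1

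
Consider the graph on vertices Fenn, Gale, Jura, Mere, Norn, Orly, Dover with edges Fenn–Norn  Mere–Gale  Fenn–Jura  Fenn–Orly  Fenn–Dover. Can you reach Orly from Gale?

No

The component containing Gale is {Gale, Mere}, and Orly is not in it.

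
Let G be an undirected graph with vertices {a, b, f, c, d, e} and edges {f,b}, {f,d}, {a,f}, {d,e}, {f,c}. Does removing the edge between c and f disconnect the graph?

Yes

Removing c–f leaves no path between c and f: the component count goes from 1 to 2. So it is a bridge.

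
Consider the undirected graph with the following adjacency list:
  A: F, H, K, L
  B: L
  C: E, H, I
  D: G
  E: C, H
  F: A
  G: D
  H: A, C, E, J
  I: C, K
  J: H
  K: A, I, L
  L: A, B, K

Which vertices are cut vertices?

Removing A increases the component count from 2 to 3, so A is a cut vertex.
Removing H increases the component count from 2 to 3, so H is a cut vertex.
Removing L increases the component count from 2 to 3, so L is a cut vertex.
By contrast removing K leaves 2 components; it is not a cut vertex. No other vertex is a cut vertex either.

A, H, L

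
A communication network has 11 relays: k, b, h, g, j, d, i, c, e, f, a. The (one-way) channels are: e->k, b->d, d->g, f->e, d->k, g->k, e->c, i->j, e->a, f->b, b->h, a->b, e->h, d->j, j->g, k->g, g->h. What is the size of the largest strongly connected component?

2

{g, k} are all mutually reachable — one SCC of size 2.
{d} is an SCC by itself.
{i} is an SCC by itself.
{j} is an SCC by itself.
{b} is an SCC by itself.
(and 5 more singleton SCCs)
The largest has 2 vertices.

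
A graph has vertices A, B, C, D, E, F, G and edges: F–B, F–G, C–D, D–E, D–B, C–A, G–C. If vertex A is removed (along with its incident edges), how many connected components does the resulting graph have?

1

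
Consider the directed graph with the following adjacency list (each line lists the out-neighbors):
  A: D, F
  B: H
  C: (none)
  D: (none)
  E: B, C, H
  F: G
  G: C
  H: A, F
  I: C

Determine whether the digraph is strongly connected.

No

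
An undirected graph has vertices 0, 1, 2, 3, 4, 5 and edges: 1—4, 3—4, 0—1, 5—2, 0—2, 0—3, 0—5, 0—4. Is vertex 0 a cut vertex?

Deleting 0 raises the number of components from 1 to 2, so 0 is a cut vertex.

Yes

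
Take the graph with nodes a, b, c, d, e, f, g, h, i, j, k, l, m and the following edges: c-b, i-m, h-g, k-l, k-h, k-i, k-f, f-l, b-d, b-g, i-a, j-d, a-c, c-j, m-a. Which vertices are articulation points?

k

Removing k increases the component count from 2 to 3, so k is a cut vertex.
By contrast removing f leaves 2 components; it is not a cut vertex. No other vertex is a cut vertex either.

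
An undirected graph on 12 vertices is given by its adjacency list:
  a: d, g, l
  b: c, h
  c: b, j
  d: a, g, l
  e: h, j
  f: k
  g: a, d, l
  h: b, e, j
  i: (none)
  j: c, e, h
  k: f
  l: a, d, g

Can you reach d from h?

No

The component containing h is {b, c, e, h, j}, and d is not in it.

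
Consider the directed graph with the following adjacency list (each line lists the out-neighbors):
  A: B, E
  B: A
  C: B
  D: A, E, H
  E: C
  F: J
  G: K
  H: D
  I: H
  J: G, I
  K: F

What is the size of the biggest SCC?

4

{F, G, J, K} are all mutually reachable — one SCC of size 4.
{A, B, C, E} are all mutually reachable — one SCC of size 4.
{D, H} are all mutually reachable — one SCC of size 2.
{I} is an SCC by itself.
The largest has 4 vertices.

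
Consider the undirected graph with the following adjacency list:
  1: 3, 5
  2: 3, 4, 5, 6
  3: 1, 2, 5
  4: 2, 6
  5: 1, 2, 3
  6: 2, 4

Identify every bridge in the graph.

none

The edges on the cycle 2-4-6-2 are not bridges since each lies on that cycle.
Every edge lies on some cycle, so there are no bridges.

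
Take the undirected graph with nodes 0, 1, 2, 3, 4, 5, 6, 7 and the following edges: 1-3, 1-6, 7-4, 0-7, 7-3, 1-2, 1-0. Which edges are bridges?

The edges on the cycle 1-0-7-3-1 are not bridges since each lies on that cycle.
But removing 7-4 disconnects 7 from 4; removing 1-2 disconnects 1 from 2; removing 1-6 disconnects 1 from 6 — these are bridges.

1-2, 1-6, 4-7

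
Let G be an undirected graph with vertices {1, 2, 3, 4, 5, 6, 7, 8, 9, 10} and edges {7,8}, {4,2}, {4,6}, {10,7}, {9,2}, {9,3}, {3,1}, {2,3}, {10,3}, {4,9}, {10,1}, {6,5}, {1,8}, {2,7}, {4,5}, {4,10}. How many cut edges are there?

0

The edges on the cycle 4-6-5-4 are not bridges since each lies on that cycle.
Every edge lies on some cycle, so there are no bridges.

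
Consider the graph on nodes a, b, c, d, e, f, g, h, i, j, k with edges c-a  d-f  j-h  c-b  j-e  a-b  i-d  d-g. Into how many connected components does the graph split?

4

k is isolated — a component by itself.
Starting from a we can reach a, b, c. That is one component of size 3.
Starting from e we can reach e, h, j. That is one component of size 3.
Starting from d we can reach d, f, g, i. That is one component of size 4.
Total: 4 components.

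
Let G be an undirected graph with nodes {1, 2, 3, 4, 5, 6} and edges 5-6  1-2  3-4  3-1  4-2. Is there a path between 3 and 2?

From 3 we can reach 1, 2, 3, 4, which includes 2.

Yes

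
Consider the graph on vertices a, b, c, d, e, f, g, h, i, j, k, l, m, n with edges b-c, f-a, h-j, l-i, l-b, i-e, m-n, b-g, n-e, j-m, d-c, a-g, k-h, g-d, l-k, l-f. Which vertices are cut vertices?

l

Removing l increases the component count from 1 to 2, so l is a cut vertex.
By contrast removing f leaves 1 component; it is not a cut vertex. No other vertex is a cut vertex either.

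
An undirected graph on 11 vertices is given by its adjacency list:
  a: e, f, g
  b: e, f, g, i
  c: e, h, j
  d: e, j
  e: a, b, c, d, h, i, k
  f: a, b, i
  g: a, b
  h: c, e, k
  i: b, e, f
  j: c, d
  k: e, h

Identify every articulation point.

e

Removing e increases the component count from 1 to 2, so e is a cut vertex.
By contrast removing j leaves 1 component; it is not a cut vertex. No other vertex is a cut vertex either.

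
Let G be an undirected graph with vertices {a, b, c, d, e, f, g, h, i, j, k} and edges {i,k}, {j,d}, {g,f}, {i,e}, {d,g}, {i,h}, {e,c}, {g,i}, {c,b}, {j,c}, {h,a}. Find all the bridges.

a-h, b-c, f-g, h-i, i-k

The edges on the cycle j-d-g-i-e-c-j are not bridges since each lies on that cycle.
But removing h - a disconnects h from a; removing i - h disconnects i from h; removing k - i disconnects k from i; removing b - c disconnects b from c — these are bridges.
In total 5 edges are bridges.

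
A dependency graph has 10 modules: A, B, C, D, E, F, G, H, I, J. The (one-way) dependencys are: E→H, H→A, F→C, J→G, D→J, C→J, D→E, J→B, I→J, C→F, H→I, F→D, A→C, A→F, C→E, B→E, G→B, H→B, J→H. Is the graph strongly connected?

Yes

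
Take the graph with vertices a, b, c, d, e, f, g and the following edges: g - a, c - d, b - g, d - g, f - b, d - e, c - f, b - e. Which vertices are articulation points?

g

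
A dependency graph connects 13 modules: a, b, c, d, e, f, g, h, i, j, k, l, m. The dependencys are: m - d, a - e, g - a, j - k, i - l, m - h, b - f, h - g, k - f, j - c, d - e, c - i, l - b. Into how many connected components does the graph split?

Starting from a we can reach a, d, e, g, h, m. That is one component of size 6.
Starting from b we can reach b, c, f, i, j, k, l. That is one component of size 7.
Total: 2 components.

2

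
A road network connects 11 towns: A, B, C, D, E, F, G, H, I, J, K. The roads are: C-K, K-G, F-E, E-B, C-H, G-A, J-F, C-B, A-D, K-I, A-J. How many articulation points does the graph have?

3

Removing A increases the component count from 1 to 2, so A is a cut vertex.
Removing C increases the component count from 1 to 2, so C is a cut vertex.
Removing K increases the component count from 1 to 2, so K is a cut vertex.
By contrast removing H leaves 1 component; it is not a cut vertex. No other vertex is a cut vertex either.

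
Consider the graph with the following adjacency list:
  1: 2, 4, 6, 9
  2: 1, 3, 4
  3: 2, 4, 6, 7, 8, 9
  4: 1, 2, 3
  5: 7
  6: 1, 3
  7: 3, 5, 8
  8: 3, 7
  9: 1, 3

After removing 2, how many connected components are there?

With 2 gone, the remaining components are: {1, 3, 4, 5, 6, 7, 8, 9}.
That is 1 component.

1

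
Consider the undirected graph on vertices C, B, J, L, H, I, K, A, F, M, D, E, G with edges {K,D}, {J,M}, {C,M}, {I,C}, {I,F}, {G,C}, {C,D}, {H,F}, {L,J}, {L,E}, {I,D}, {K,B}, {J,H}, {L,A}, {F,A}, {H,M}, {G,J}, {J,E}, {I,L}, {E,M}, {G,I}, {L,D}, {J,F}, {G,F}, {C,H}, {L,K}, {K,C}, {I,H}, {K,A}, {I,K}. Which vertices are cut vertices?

Removing K increases the component count from 1 to 2, so K is a cut vertex.
By contrast removing E leaves 1 component; it is not a cut vertex. No other vertex is a cut vertex either.

K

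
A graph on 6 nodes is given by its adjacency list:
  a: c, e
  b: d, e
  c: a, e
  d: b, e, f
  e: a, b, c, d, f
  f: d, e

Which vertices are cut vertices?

e

Removing e increases the component count from 1 to 2, so e is a cut vertex.
By contrast removing a leaves 1 component; it is not a cut vertex. No other vertex is a cut vertex either.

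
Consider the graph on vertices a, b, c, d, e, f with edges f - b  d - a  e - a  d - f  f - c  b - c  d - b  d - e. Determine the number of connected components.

Starting from a we can reach a, b, c, d, e, f. That is one component of size 6.
Total: 1 component.

1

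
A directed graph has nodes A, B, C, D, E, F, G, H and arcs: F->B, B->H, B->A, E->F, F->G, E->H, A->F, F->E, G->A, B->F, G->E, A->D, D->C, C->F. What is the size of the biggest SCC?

7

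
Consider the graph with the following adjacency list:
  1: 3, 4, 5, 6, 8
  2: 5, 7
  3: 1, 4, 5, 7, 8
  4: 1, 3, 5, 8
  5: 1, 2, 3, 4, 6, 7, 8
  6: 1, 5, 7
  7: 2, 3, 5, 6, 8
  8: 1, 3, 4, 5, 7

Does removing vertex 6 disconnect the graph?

No

Deleting 6 leaves 1 component (was 1) (its neighbors 1, 5, 7 remain connected to each other), so 6 is not a cut vertex.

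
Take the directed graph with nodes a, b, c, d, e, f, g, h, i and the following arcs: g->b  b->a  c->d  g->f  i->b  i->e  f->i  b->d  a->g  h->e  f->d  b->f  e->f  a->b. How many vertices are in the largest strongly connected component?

{a, b, e, f, g, i} are all mutually reachable — one SCC of size 6.
{c} is an SCC by itself.
{h} is an SCC by itself.
{d} is an SCC by itself.
The largest has 6 vertices.

6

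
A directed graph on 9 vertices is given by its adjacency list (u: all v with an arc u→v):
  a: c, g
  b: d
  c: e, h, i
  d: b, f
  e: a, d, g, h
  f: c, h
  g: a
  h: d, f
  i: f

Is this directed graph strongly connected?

Yes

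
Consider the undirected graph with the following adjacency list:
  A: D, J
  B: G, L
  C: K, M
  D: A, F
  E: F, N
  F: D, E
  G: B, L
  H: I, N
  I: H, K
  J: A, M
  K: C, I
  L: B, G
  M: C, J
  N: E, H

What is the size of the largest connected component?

Starting from B we can reach B, G, L. That is one component of size 3.
Starting from A we can reach A, C, D, E, F, H, I, J, K, M, N. That is one component of size 11.
The largest has 11 vertices.

11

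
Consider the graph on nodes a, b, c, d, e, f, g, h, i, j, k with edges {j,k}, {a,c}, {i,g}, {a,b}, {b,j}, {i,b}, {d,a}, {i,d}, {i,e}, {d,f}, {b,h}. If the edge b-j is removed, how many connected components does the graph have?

Before removal there is 1 component.
b-j is a bridge — removing it separates b's side from j's side.
After removal: 2 components.

2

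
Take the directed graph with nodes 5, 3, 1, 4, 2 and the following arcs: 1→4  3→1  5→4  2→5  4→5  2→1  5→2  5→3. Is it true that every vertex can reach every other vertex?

Yes

From 3 we can reach every vertex (1, 2, 3, 4, 5), and every vertex can reach 3 (1, 2, 3, 4, 5). So the whole graph is one strongly connected component.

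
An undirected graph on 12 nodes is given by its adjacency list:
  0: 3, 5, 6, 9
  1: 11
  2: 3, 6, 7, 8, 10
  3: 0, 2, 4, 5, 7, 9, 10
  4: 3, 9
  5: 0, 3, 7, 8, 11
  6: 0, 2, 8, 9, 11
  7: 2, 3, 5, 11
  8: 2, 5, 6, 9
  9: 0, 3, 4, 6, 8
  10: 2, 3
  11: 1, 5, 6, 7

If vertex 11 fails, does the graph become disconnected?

Deleting 11 raises the number of components from 1 to 2, so 11 is a cut vertex.

Yes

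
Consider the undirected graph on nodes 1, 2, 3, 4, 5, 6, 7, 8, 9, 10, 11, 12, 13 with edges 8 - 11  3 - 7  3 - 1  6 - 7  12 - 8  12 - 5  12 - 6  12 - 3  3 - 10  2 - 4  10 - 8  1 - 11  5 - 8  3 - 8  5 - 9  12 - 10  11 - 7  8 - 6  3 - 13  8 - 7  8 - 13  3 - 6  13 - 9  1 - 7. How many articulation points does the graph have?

0

Removing 9, for instance, still leaves 2 components. No single vertex removal increases the component count — the graph has no articulation points.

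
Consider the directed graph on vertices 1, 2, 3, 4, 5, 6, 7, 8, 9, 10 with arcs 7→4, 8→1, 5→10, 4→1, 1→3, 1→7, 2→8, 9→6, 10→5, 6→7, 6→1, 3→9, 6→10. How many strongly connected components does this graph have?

4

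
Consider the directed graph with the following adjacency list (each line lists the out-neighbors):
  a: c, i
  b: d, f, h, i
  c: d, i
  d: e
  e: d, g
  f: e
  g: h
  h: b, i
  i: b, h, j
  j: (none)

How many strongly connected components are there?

{b, d, e, f, g, h, i} are all mutually reachable — one SCC of size 7.
{a} is an SCC by itself.
{j} is an SCC by itself.
{c} is an SCC by itself.
That gives 4 strongly connected components.

4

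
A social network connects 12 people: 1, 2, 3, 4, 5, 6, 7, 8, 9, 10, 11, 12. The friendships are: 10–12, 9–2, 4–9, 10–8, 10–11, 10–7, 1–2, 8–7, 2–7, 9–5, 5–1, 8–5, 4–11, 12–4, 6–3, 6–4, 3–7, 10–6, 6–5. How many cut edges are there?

0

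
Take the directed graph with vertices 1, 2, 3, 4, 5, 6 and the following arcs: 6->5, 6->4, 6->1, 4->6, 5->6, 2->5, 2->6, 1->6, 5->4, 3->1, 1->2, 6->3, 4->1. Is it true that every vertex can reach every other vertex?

From 2 we can reach every vertex (1, 2, 3, 4, 5, 6), and every vertex can reach 2 (1, 2, 3, 4, 5, 6). So the whole graph is one strongly connected component.

Yes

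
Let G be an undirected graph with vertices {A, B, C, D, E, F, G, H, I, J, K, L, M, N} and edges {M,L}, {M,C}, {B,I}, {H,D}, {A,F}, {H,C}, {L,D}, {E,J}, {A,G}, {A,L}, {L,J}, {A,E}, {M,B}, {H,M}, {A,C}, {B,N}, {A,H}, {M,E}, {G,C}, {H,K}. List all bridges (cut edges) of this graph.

A-F, B-I, B-M, B-N, H-K

The edges on the cycle A-H-M-C-A are not bridges since each lies on that cycle.
But removing F–A disconnects F from A; removing H–K disconnects H from K; removing I–B disconnects I from B; removing B–M disconnects B from M — these are bridges.
In total 5 edges are bridges.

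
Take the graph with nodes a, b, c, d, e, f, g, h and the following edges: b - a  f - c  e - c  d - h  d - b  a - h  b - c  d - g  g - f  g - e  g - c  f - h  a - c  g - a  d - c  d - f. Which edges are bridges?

none

The edges on the cycle d-b-a-c-f-d are not bridges since each lies on that cycle.
Every edge lies on some cycle, so there are no bridges.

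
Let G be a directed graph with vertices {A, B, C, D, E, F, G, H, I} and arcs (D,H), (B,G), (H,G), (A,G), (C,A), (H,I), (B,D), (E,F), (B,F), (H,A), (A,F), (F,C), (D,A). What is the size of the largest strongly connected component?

{A, C, F} are all mutually reachable — one SCC of size 3.
{H} is an SCC by itself.
{G} is an SCC by itself.
{I} is an SCC by itself.
{B} is an SCC by itself.
(and 2 more singleton SCCs)
The largest has 3 vertices.

3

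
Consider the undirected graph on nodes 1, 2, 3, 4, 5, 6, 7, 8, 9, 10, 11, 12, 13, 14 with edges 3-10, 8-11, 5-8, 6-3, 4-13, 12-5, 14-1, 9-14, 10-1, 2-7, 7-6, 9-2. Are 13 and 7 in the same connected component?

The component containing 13 is {4, 13}, and 7 is not in it.

No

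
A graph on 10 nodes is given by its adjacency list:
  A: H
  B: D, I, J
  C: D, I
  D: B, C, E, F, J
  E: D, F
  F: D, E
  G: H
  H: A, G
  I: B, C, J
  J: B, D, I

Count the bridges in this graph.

The edges on the cycle D-E-F-D are not bridges since each lies on that cycle.
But removing H-A disconnects H from A; removing H-G disconnects H from G — these are bridges.
That makes 2 bridges.

2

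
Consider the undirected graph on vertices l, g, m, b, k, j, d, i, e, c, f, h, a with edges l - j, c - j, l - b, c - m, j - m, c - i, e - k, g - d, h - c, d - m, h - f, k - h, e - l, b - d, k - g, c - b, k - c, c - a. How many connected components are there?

1

Starting from a we can reach a, b, c, d, e, f, g, h, i, j, k, l, m. That is one component of size 13.
Total: 1 component.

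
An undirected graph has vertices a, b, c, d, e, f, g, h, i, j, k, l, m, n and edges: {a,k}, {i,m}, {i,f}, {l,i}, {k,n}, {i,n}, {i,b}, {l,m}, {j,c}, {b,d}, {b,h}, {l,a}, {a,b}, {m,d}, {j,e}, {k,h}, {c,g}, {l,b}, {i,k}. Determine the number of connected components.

2

Starting from c we can reach c, e, g, j. That is one component of size 4.
Starting from a we can reach a, b, d, f, h, i, k, l, m, n. That is one component of size 10.
Total: 2 components.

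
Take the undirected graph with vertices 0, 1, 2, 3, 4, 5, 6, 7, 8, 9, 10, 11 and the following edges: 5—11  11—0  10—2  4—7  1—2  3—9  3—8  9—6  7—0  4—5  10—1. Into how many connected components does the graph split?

Starting from 1 we can reach 1, 2, 10. That is one component of size 3.
Starting from 3 we can reach 3, 6, 8, 9. That is one component of size 4.
Starting from 0 we can reach 0, 4, 5, 7, 11. That is one component of size 5.
Total: 3 components.

3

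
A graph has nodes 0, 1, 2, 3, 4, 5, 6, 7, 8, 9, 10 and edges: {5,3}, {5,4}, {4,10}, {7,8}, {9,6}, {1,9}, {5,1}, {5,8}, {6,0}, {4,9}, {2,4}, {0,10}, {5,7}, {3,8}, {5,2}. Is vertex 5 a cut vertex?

Deleting 5 raises the number of components from 1 to 2, so 5 is a cut vertex.

Yes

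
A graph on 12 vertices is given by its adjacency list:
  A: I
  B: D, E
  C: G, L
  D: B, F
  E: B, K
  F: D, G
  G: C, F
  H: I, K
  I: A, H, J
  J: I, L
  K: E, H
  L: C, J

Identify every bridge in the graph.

The edges on the cycle L-C-G-F-D-B-E-K-H-I-J-L are not bridges since each lies on that cycle.
But removing I-A disconnects I from A — this is a bridge.

A-I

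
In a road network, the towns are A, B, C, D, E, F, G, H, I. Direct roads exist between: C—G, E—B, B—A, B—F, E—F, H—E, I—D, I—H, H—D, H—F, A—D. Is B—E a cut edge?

No

After removing B—E, the path B-F-E still connects them, so the edge is not a bridge.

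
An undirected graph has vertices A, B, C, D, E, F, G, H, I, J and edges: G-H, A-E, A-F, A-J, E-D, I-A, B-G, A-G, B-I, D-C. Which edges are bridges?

The edges on the cycle B-I-A-G-B are not bridges since each lies on that cycle.
But removing G-H disconnects G from H; removing A-E disconnects A from E; removing C-D disconnects C from D; removing A-J disconnects A from J — these are bridges.
In total 6 edges are bridges.

A-E, A-F, A-J, C-D, D-E, G-H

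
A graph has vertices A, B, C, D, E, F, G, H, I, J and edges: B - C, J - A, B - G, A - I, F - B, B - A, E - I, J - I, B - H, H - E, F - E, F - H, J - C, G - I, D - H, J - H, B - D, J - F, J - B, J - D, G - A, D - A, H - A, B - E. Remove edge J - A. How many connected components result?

1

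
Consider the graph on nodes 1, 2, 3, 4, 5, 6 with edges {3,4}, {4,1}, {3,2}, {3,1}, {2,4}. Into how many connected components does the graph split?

5 is isolated — a component by itself.
6 is isolated — a component by itself.
Starting from 1 we can reach 1, 2, 3, 4. That is one component of size 4.
Total: 3 components.

3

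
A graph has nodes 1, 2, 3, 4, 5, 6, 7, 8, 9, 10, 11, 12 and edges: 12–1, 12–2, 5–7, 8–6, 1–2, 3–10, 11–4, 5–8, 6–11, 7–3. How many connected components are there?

3

9 is isolated — a component by itself.
Starting from 1 we can reach 1, 2, 12. That is one component of size 3.
Starting from 3 we can reach 3, 4, 5, 6, 7, 8, 10, 11. That is one component of size 8.
Total: 3 components.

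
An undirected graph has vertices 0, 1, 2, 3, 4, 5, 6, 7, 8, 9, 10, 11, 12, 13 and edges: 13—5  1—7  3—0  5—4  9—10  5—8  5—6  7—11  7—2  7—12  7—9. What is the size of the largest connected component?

7

Starting from 0 we can reach 0, 3. That is one component of size 2.
Starting from 4 we can reach 4, 5, 6, 8, 13. That is one component of size 5.
Starting from 1 we can reach 1, 2, 7, 9, 10, 11, 12. That is one component of size 7.
The largest has 7 vertices.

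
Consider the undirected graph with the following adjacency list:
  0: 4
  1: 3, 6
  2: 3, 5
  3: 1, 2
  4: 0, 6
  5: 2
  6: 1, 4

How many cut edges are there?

removing 2-5 disconnects 2 from 5; removing 6-1 disconnects 6 from 1; removing 0-4 disconnects 0 from 4; removing 6-4 disconnects 6 from 4 — these are bridges.
In total 6 edges are bridges.

6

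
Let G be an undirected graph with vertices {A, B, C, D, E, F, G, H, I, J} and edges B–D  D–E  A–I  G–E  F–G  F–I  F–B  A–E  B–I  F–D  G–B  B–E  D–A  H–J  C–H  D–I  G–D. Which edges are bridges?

C-H, H-J

The edges on the cycle D-A-E-D are not bridges since each lies on that cycle.
But removing H–J disconnects H from J; removing H–C disconnects H from C — these are bridges.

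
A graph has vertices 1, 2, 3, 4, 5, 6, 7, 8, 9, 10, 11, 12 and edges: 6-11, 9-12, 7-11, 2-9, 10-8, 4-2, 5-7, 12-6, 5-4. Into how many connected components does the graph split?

1 is isolated — a component by itself.
3 is isolated — a component by itself.
Starting from 8 we can reach 8, 10. That is one component of size 2.
Starting from 2 we can reach 2, 4, 5, 6, 7, 9, 11, 12. That is one component of size 8.
Total: 4 components.

4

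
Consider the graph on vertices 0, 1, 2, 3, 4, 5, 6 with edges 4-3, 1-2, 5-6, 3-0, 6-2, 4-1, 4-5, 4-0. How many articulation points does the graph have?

1

Removing 4 increases the component count from 1 to 2, so 4 is a cut vertex.
By contrast removing 1 leaves 1 component; it is not a cut vertex. No other vertex is a cut vertex either.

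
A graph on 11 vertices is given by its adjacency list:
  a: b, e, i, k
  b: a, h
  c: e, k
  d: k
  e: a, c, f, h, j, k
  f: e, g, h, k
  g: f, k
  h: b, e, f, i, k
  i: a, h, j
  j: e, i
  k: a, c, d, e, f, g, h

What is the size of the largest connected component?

11

Starting from a we can reach a, b, c, d, e, f, g, h, i, j, k. That is one component of size 11.
The largest has 11 vertices.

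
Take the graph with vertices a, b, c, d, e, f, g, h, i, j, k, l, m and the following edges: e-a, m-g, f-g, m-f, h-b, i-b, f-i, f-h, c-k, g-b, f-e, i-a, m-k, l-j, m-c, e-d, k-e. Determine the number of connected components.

2

Starting from j we can reach j, l. That is one component of size 2.
Starting from a we can reach a, b, c, d, e, f, g, h, i, k, m. That is one component of size 11.
Total: 2 components.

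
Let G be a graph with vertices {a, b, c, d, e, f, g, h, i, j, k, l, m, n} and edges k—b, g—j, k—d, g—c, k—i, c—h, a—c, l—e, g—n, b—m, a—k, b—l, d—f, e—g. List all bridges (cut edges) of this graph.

b-m, c-h, d-f, d-k, g-j, g-n, i-k

The edges on the cycle a-k-b-l-e-g-c-a are not bridges since each lies on that cycle.
But removing b—m disconnects b from m; removing d—f disconnects d from f; removing k—i disconnects k from i; removing d—k disconnects d from k — these are bridges.
In total 7 edges are bridges.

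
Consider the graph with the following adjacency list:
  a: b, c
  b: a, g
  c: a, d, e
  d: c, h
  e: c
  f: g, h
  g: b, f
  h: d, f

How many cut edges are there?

1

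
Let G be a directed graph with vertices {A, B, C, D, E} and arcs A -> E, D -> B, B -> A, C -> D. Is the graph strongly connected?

No

There is no directed path from D to C, so the graph is not strongly connected.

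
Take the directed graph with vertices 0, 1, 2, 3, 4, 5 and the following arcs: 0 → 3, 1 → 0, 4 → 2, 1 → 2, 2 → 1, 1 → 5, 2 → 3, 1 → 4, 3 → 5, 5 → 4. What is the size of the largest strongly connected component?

6

{0, 1, 2, 3, 4, 5} are all mutually reachable — one SCC of size 6.
The largest has 6 vertices.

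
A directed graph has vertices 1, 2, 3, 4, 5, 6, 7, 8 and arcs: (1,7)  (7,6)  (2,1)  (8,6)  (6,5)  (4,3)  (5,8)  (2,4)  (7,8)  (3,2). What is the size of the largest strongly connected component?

3

{5, 6, 8} are all mutually reachable — one SCC of size 3.
{2, 3, 4} are all mutually reachable — one SCC of size 3.
{1} is an SCC by itself.
{7} is an SCC by itself.
The largest has 3 vertices.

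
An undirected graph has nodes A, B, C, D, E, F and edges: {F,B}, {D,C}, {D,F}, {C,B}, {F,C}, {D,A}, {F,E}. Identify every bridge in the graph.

A-D, E-F

The edges on the cycle D-F-B-C-D are not bridges since each lies on that cycle.
But removing F - E disconnects F from E; removing D - A disconnects D from A — these are bridges.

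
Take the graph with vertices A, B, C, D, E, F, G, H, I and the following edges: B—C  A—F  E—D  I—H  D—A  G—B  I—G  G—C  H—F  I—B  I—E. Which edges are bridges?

The edges on the cycle I-G-C-B-I are not bridges since each lies on that cycle.
Every edge lies on some cycle, so there are no bridges.

none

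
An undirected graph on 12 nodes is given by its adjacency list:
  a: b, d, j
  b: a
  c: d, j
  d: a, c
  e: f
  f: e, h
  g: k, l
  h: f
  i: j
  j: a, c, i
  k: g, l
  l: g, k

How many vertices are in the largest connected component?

Starting from g we can reach g, k, l. That is one component of size 3.
Starting from e we can reach e, f, h. That is one component of size 3.
Starting from a we can reach a, b, c, d, i, j. That is one component of size 6.
The largest has 6 vertices.

6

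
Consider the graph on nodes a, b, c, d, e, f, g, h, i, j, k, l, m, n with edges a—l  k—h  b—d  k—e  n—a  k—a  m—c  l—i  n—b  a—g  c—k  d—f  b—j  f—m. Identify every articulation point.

a, b, k, l

Removing a increases the component count from 1 to 3, so a is a cut vertex.
Removing b increases the component count from 1 to 2, so b is a cut vertex.
Removing k increases the component count from 1 to 3, so k is a cut vertex.
Likewise l is a cut vertex.
By contrast removing n leaves 1 component; it is not a cut vertex. No other vertex is a cut vertex either.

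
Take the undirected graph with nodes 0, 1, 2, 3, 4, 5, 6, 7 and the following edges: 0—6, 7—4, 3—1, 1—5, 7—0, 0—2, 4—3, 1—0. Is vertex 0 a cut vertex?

Yes

Deleting 0 raises the number of components from 1 to 3, so 0 is a cut vertex.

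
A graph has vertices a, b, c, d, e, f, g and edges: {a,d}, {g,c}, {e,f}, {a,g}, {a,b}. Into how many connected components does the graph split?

2

Starting from e we can reach e, f. That is one component of size 2.
Starting from a we can reach a, b, c, d, g. That is one component of size 5.
Total: 2 components.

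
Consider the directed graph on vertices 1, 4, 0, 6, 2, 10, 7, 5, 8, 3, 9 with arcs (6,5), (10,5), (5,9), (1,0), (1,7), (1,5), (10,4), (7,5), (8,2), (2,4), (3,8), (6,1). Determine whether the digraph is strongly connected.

There is no directed path from 6 to 2, so the graph is not strongly connected.

No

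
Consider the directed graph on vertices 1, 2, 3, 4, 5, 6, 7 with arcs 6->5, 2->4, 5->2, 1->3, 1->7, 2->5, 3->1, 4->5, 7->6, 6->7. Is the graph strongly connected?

No

There is no directed path from 4 to 7, so the graph is not strongly connected.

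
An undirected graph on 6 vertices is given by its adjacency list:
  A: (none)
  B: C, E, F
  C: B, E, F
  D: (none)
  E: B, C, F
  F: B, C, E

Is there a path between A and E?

The component containing A is {A}, and E is not in it.

No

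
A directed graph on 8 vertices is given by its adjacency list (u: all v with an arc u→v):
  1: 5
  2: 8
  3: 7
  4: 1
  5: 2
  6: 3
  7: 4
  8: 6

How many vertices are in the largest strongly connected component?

8

{1, 2, 3, 4, 5, 6, 7, 8} are all mutually reachable — one SCC of size 8.
The largest has 8 vertices.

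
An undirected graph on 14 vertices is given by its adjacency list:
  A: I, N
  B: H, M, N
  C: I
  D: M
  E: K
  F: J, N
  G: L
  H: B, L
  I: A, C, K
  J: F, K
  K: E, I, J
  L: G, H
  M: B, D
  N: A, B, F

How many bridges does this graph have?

The edges on the cycle K-J-F-N-A-I-K are not bridges since each lies on that cycle.
But removing K-E disconnects K from E; removing B-H disconnects B from H; removing N-B disconnects N from B; removing M-B disconnects M from B — these are bridges.
In total 8 edges are bridges.

8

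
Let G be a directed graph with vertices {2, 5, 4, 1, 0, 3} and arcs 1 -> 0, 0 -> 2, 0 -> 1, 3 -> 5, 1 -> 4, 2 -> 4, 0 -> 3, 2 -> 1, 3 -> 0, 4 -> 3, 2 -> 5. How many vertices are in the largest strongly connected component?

5

{0, 1, 2, 3, 4} are all mutually reachable — one SCC of size 5.
{5} is an SCC by itself.
The largest has 5 vertices.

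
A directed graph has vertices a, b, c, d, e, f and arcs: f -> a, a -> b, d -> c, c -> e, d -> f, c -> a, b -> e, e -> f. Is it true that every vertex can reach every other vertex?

No

There is no directed path from c to d, so the graph is not strongly connected.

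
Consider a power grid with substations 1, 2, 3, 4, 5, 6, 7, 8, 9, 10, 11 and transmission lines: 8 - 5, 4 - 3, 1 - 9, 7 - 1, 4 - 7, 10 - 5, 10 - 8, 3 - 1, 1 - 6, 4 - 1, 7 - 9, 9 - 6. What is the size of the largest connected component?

6

11 is isolated — a component by itself.
2 is isolated — a component by itself.
Starting from 5 we can reach 5, 8, 10. That is one component of size 3.
Starting from 1 we can reach 1, 3, 4, 6, 7, 9. That is one component of size 6.
The largest has 6 vertices.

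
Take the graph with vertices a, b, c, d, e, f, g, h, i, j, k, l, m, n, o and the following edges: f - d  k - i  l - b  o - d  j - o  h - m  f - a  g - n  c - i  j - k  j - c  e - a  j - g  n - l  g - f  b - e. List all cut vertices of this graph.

Removing j increases the component count from 2 to 3, so j is a cut vertex.
By contrast removing g leaves 2 components; it is not a cut vertex. No other vertex is a cut vertex either.

j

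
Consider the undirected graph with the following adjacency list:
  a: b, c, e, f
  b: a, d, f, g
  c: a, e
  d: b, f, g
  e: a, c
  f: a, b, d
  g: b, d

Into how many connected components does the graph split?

1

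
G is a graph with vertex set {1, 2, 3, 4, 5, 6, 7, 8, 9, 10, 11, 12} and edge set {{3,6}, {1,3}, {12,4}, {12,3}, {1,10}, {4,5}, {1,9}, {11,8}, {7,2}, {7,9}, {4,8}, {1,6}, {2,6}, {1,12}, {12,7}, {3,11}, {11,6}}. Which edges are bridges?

1-10, 4-5

The edges on the cycle 12-4-8-11-3-12 are not bridges since each lies on that cycle.
But removing 5-4 disconnects 5 from 4; removing 1-10 disconnects 1 from 10 — these are bridges.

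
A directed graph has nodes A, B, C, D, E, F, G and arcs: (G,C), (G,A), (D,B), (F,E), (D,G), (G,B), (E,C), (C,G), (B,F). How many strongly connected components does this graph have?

{B, C, E, F, G} are all mutually reachable — one SCC of size 5.
{A} is an SCC by itself.
{D} is an SCC by itself.
That gives 3 strongly connected components.

3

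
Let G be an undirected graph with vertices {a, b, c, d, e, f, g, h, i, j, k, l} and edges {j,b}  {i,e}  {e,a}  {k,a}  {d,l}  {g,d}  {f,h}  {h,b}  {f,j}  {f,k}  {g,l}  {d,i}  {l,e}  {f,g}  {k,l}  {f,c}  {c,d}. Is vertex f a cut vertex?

Yes

Deleting f raises the number of components from 1 to 2, so f is a cut vertex.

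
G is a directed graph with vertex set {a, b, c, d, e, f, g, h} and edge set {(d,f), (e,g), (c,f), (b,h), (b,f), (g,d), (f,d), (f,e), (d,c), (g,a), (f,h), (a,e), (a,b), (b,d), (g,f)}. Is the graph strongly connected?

No

There is no directed path from h to c, so the graph is not strongly connected.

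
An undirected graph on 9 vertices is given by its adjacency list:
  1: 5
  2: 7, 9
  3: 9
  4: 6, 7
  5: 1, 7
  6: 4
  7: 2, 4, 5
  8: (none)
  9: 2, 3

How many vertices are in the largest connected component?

8 is isolated — a component by itself.
Starting from 1 we can reach 1, 2, 3, 4, 5, 6, 7, 9. That is one component of size 8.
The largest has 8 vertices.

8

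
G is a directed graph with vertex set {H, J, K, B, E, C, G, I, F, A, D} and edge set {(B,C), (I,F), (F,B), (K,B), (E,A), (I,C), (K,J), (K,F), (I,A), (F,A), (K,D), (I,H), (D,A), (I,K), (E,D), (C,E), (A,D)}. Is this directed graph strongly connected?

No

There is no directed path from F to G, so the graph is not strongly connected.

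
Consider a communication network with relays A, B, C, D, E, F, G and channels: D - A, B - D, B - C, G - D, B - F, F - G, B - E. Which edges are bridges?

A-D, B-C, B-E

The edges on the cycle B-F-G-D-B are not bridges since each lies on that cycle.
But removing D - A disconnects D from A; removing B - C disconnects B from C; removing B - E disconnects B from E — these are bridges.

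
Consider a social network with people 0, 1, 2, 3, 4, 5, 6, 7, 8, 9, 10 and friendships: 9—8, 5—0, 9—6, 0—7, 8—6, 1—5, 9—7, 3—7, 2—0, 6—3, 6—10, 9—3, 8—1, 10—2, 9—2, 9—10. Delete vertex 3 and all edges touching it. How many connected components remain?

With 3 gone, the remaining components are: {4}; {0, 1, 2, 5, 6, 7, 8, 9, 10}.
That is 2 components.

2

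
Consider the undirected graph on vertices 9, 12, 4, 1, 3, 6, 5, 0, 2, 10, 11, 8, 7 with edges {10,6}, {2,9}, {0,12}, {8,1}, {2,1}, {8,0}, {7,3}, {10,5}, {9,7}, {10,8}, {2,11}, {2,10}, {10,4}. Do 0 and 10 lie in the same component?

Yes

From 0 we can reach 0, 1, 2, 3, 4, 5, 6, 7, 8, 9, 10, 11, 12, which includes 10.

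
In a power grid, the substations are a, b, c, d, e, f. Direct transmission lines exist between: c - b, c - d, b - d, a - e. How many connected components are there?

f is isolated — a component by itself.
Starting from a we can reach a, e. That is one component of size 2.
Starting from b we can reach b, c, d. That is one component of size 3.
Total: 3 components.

3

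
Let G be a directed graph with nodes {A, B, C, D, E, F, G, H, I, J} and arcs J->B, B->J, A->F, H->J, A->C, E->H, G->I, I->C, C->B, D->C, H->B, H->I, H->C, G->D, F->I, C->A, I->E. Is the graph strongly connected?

No

There is no directed path from E to D, so the graph is not strongly connected.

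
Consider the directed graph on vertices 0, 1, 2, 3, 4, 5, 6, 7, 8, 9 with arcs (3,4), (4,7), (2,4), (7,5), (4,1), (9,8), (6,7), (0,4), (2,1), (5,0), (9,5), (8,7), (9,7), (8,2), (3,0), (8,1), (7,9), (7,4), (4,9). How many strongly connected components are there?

4

{0, 2, 4, 5, 7, 8, 9} are all mutually reachable — one SCC of size 7.
{6} is an SCC by itself.
{1} is an SCC by itself.
{3} is an SCC by itself.
That gives 4 strongly connected components.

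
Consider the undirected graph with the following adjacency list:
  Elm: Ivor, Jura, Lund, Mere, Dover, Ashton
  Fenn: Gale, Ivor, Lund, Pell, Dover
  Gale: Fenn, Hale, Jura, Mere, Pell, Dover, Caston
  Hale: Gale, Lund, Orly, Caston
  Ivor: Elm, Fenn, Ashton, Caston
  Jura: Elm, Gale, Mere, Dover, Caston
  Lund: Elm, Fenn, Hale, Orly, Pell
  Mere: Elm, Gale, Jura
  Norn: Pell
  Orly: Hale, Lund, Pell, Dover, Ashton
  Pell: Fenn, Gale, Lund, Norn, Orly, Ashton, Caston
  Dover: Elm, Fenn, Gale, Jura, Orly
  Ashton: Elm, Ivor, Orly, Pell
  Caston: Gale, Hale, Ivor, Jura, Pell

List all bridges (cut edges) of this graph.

Norn-Pell

The edges on the cycle Jura-Caston-Hale-Gale-Jura are not bridges since each lies on that cycle.
But removing Norn-Pell disconnects Norn from Pell — this is a bridge.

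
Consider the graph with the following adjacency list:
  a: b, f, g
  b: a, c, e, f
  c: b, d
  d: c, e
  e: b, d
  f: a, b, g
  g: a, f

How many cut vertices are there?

1

Removing b increases the component count from 1 to 2, so b is a cut vertex.
By contrast removing e leaves 1 component; it is not a cut vertex. No other vertex is a cut vertex either.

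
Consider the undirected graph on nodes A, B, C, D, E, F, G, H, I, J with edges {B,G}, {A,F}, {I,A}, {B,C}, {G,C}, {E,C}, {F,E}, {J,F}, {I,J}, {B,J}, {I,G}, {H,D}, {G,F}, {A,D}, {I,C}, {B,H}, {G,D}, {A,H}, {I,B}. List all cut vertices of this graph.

none

Removing E, for instance, still leaves 1 component. No single vertex removal increases the component count — the graph has no articulation points.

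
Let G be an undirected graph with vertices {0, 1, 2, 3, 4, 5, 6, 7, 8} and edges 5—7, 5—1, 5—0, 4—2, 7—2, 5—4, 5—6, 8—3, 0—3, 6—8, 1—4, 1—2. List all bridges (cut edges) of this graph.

The edges on the cycle 5-6-8-3-0-5 are not bridges since each lies on that cycle.
Every edge lies on some cycle, so there are no bridges.

none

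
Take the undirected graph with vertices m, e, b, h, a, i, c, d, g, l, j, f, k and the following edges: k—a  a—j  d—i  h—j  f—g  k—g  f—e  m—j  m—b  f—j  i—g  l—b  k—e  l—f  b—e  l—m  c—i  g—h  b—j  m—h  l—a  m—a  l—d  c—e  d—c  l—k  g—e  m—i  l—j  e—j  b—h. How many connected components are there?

1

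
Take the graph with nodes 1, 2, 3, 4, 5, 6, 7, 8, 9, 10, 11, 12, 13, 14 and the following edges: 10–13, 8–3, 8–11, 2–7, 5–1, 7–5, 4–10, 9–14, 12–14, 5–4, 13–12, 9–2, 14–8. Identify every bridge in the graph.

1-5, 11-8, 14-8, 3-8

The edges on the cycle 9-2-7-5-4-10-13-12-14-9 are not bridges since each lies on that cycle.
But removing 14–8 disconnects 14 from 8; removing 5–1 disconnects 5 from 1; removing 8–11 disconnects 8 from 11; removing 8–3 disconnects 8 from 3 — these are bridges.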